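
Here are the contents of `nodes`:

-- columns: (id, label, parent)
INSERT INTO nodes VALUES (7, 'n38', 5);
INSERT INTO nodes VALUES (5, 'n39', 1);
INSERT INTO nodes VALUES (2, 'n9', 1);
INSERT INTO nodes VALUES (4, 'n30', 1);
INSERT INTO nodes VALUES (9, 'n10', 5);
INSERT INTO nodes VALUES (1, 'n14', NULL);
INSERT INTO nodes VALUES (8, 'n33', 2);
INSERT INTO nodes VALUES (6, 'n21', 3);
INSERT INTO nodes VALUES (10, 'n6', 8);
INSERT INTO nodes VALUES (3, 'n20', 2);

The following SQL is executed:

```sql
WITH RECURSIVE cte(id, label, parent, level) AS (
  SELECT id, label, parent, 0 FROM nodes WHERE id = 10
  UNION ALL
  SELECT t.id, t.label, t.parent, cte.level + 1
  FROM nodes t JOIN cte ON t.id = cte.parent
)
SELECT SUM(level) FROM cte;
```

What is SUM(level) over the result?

6

Base: id=10 (n6), parent=8, level 0.
Iteration 1: join on id=8 -> n33 (id 8, parent=2, level 1).
Iteration 2: join on id=2 -> n9 (id 2, parent=1, level 2).
Iteration 3: join on id=1 -> n14 (id 1, parent=NULL, level 3).
Iteration 4: parent is NULL; no match; recursion stops.
SUM(level) = 0 + 1 + 2 + 3 = 6.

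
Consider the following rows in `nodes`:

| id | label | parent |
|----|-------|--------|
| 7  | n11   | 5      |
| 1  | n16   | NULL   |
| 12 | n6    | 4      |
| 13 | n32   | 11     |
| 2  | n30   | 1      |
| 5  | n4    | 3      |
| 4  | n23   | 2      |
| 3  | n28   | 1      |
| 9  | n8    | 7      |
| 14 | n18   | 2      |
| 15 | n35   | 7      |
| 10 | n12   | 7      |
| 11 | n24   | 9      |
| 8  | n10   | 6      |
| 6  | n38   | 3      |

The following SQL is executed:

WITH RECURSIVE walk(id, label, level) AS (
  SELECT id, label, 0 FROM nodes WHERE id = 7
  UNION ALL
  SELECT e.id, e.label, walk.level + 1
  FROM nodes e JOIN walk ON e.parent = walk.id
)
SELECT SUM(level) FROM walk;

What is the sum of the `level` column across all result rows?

8

Base: id=7 (n11) at level 0.
Iteration 1: rows with parent in {7} -> n8 (id 9, level 1), n12 (id 10, level 1), n35 (id 15, level 1).
Iteration 2: rows with parent in {9,10,15} -> n24 (id 11, level 2).
Iteration 3: rows with parent in {11} -> n32 (id 13, level 3).
Iteration 4: no rows with parent in {13}; recursion stops.
SUM(level) = 0 + 1 + 1 + 1 + 2 + 3 = 8.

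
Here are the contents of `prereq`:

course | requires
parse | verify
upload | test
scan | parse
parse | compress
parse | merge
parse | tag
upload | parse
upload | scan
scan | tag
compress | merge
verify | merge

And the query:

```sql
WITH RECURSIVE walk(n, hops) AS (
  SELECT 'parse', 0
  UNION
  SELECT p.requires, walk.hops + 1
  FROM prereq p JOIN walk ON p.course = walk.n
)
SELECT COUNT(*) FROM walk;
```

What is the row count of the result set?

Base: (parse, hops=0).
Iteration 1: edges from {parse} -> (compress, hops=1), (merge, hops=1), (tag, hops=1), (verify, hops=1).
Iteration 2: edges from {compress,merge,tag,verify} -> (merge, hops=2). [UNION drops 1 duplicate row(s)]
Iteration 3: no outgoing edges from {merge}; recursion stops.
Total rows emitted: 6.

6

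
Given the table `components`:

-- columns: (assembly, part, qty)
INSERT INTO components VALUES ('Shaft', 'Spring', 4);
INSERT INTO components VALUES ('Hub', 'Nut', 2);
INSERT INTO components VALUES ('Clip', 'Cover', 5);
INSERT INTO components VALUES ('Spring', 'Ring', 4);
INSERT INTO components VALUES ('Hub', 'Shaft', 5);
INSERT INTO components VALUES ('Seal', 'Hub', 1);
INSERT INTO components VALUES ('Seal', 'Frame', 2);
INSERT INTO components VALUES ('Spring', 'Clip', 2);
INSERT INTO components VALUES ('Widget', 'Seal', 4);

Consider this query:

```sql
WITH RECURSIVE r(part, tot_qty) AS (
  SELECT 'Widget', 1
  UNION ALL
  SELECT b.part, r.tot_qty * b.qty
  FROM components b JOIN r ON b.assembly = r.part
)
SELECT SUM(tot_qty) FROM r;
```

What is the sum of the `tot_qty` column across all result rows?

Base: (Widget, tot_qty=1).
Iteration 1: components of {Widget} -> Seal = 1*4 = 4.
Iteration 2: components of {Seal} -> Frame = 4*2 = 8, Hub = 4*1 = 4.
Iteration 3: components of {Frame,Hub} -> Nut = 4*2 = 8, Shaft = 4*5 = 20.
Iteration 4: components of {Nut,Shaft} -> Spring = 20*4 = 80.
Iteration 5: components of {Spring} -> Clip = 80*2 = 160, Ring = 80*4 = 320.
Iteration 6: components of {Clip,Ring} -> Cover = 160*5 = 800.
Iteration 7: no further components; recursion stops.
SUM(tot_qty) = 1 + 4 + 8 + 4 + 20 + 8 + 80 + 160 + 320 + 800 = 1405.

1405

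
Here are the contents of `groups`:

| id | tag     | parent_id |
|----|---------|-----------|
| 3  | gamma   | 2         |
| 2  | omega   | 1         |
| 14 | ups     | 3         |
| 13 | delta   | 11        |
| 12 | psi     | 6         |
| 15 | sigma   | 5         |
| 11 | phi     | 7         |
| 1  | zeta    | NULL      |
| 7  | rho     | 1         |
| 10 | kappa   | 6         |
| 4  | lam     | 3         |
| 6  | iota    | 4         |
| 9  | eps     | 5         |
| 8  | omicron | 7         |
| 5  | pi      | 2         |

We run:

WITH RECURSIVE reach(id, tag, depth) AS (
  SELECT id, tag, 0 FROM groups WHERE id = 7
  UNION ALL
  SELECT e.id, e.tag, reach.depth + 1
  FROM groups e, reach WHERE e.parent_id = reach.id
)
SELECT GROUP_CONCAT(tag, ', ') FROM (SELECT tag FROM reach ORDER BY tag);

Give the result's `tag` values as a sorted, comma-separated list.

delta, omicron, phi, rho

Base: id=7 (rho) at depth 0.
Iteration 1: rows with parent_id in {7} -> omicron (id 8, depth 1), phi (id 11, depth 1).
Iteration 2: rows with parent_id in {8,11} -> delta (id 13, depth 2).
Iteration 3: no rows with parent_id in {13}; recursion stops.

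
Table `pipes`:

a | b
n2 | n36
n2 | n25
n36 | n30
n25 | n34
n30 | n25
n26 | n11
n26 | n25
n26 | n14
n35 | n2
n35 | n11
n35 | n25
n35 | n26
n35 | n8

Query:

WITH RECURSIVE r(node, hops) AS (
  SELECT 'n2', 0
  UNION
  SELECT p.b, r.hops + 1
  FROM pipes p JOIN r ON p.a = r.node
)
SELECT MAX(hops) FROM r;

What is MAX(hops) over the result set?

Base: (n2, hops=0).
Iteration 1: edges from {n2} -> (n25, hops=1), (n36, hops=1).
Iteration 2: edges from {n25,n36} -> (n30, hops=2), (n34, hops=2).
Iteration 3: edges from {n30,n34} -> (n25, hops=3).
Iteration 4: edges from {n25} -> (n34, hops=4).
Iteration 5: no outgoing edges from {n34}; recursion stops.
hops values: 0, 1, 1, 2, 2, 3, 4; the maximum is 4.

4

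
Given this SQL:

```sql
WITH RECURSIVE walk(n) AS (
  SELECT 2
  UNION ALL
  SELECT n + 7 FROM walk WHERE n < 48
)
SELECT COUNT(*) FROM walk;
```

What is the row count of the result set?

Base: n=2.
Iteration 1: 2 < 48 holds -> n = 2 + 7 = 9.
Iteration 2: 9 < 48 holds -> n = 9 + 7 = 16.
Iteration 3: 16 < 48 holds -> n = 16 + 7 = 23.
Iteration 4: 23 < 48 holds -> n = 23 + 7 = 30.
Iteration 5: 30 < 48 holds -> n = 30 + 7 = 37.
Iteration 6: 37 < 48 holds -> n = 37 + 7 = 44.
Iteration 7: 44 < 48 holds -> n = 44 + 7 = 51.
Iteration 8: 51 < 48 fails; recursion stops.
Total rows emitted: 8.

8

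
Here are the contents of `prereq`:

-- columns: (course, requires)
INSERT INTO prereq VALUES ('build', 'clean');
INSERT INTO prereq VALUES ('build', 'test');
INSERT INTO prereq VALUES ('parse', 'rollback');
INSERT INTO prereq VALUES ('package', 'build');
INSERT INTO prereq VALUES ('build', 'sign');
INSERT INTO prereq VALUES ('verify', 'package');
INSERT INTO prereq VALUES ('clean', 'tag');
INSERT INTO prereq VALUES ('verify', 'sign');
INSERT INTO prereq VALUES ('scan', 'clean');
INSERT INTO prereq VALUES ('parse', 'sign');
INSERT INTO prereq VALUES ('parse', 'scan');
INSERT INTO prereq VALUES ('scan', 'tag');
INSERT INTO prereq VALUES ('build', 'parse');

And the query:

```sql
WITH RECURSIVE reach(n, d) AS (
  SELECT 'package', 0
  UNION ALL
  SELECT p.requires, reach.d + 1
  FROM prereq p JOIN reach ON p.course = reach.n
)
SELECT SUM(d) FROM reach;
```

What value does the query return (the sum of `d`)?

Base: (package, d=0).
Iteration 1: edges from {package} -> (build, d=1).
Iteration 2: edges from {build} -> (clean, d=2), (parse, d=2), (sign, d=2), (test, d=2).
Iteration 3: edges from {clean,parse,sign,test} -> (rollback, d=3), (scan, d=3), (sign, d=3), (tag, d=3).
Iteration 4: edges from {rollback,scan,sign,tag} -> (clean, d=4), (tag, d=4).
Iteration 5: edges from {clean,tag} -> (tag, d=5).
Iteration 6: no outgoing edges from {tag}; recursion stops.
SUM(d) = 0 + 1 + 2 + 2 + 2 + 2 + 3 + 3 + 3 + 3 + 4 + 4 + 5 = 34.

34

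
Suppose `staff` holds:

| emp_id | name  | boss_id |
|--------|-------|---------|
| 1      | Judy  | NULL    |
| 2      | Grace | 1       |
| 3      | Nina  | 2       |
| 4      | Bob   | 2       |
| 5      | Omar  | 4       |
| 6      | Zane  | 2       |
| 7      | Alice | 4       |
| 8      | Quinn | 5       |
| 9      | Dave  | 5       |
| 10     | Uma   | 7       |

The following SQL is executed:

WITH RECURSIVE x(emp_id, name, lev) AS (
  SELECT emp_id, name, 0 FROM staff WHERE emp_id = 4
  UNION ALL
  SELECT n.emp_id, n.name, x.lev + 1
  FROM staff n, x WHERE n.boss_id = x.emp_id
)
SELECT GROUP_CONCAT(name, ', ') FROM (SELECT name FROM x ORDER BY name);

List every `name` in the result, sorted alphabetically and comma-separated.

Base: emp_id=4 (Bob) at lev 0.
Iteration 1: rows with boss_id in {4} -> Omar (id 5, lev 1), Alice (id 7, lev 1).
Iteration 2: rows with boss_id in {5,7} -> Quinn (id 8, lev 2), Dave (id 9, lev 2), Uma (id 10, lev 2).
Iteration 3: no rows with boss_id in {8,9,10}; recursion stops.

Alice, Bob, Dave, Omar, Quinn, Uma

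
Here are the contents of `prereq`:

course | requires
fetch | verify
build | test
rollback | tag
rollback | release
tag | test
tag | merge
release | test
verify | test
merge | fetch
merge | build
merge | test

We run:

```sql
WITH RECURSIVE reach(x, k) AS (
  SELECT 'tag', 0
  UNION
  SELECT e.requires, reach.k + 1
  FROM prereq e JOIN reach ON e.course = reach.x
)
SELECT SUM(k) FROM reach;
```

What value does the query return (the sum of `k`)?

Base: (tag, k=0).
Iteration 1: edges from {tag} -> (merge, k=1), (test, k=1).
Iteration 2: edges from {merge,test} -> (build, k=2), (fetch, k=2), (test, k=2).
Iteration 3: edges from {build,fetch,test} -> (test, k=3), (verify, k=3).
Iteration 4: edges from {test,verify} -> (test, k=4).
Iteration 5: no outgoing edges from {test}; recursion stops.
SUM(k) = 0 + 1 + 1 + 2 + 2 + 2 + 3 + 3 + 4 = 18.

18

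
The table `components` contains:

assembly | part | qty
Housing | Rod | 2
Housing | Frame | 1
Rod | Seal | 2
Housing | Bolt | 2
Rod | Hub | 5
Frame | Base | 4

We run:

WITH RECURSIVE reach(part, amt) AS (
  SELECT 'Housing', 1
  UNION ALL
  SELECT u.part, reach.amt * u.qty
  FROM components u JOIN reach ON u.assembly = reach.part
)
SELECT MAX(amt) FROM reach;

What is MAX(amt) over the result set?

Base: (Housing, amt=1).
Iteration 1: components of {Housing} -> Bolt = 1*2 = 2, Frame = 1*1 = 1, Rod = 1*2 = 2.
Iteration 2: components of {Bolt,Frame,Rod} -> Base = 1*4 = 4, Hub = 2*5 = 10, Seal = 2*2 = 4.
Iteration 3: no further components; recursion stops.
amt values: 1, 2, 1, 2, 4, 10, 4; the maximum is 10.

10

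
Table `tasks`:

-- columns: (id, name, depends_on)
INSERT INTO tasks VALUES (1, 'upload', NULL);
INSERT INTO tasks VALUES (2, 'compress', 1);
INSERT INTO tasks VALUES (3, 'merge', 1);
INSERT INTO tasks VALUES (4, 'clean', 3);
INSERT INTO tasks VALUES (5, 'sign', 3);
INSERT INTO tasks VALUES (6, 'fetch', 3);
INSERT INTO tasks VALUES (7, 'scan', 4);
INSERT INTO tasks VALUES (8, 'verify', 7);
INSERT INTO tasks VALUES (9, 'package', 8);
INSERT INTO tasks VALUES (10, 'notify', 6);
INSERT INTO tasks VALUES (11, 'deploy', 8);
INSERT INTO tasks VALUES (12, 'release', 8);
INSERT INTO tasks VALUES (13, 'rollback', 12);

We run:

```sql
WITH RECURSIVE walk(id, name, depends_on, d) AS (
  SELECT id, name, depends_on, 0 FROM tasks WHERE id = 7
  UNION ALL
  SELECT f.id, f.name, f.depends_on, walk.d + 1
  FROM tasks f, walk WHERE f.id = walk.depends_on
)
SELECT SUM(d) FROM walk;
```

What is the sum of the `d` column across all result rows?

6

Base: id=7 (scan), depends_on=4, d 0.
Iteration 1: join on id=4 -> clean (id 4, depends_on=3, d 1).
Iteration 2: join on id=3 -> merge (id 3, depends_on=1, d 2).
Iteration 3: join on id=1 -> upload (id 1, depends_on=NULL, d 3).
Iteration 4: depends_on is NULL; no match; recursion stops.
SUM(d) = 0 + 1 + 2 + 3 = 6.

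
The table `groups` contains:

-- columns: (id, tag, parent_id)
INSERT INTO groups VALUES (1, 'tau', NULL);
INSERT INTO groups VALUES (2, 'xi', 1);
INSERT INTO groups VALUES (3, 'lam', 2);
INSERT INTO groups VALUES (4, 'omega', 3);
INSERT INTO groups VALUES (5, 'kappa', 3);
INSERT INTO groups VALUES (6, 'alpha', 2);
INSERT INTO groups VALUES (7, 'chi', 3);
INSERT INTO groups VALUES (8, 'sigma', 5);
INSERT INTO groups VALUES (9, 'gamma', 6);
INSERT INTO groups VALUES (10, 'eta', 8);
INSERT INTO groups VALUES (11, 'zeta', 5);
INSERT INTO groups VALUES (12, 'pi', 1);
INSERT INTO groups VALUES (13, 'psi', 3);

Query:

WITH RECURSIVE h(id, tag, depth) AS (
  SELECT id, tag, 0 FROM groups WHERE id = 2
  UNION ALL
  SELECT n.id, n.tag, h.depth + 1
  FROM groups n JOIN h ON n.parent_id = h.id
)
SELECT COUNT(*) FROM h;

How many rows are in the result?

Base: id=2 (xi) at depth 0.
Iteration 1: rows with parent_id in {2} -> lam (id 3, depth 1), alpha (id 6, depth 1).
Iteration 2: rows with parent_id in {3,6} -> omega (id 4, depth 2), kappa (id 5, depth 2), chi (id 7, depth 2), gamma (id 9, depth 2), psi (id 13, depth 2).
Iteration 3: rows with parent_id in {4,5,7,9,13} -> sigma (id 8, depth 3), zeta (id 11, depth 3).
Iteration 4: rows with parent_id in {8,11} -> eta (id 10, depth 4).
Iteration 5: no rows with parent_id in {10}; recursion stops.
Total rows emitted: 11.

11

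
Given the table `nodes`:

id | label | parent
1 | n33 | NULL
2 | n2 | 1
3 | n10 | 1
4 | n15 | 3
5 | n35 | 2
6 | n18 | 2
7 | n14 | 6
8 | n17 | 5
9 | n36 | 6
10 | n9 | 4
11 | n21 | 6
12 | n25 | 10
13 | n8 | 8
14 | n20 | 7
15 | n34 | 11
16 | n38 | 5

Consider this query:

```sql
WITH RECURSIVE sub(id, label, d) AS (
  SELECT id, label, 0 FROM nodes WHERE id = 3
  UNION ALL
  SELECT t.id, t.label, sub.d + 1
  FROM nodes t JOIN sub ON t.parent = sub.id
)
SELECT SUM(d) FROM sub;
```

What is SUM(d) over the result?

Base: id=3 (n10) at d 0.
Iteration 1: rows with parent in {3} -> n15 (id 4, d 1).
Iteration 2: rows with parent in {4} -> n9 (id 10, d 2).
Iteration 3: rows with parent in {10} -> n25 (id 12, d 3).
Iteration 4: no rows with parent in {12}; recursion stops.
SUM(d) = 0 + 1 + 2 + 3 = 6.

6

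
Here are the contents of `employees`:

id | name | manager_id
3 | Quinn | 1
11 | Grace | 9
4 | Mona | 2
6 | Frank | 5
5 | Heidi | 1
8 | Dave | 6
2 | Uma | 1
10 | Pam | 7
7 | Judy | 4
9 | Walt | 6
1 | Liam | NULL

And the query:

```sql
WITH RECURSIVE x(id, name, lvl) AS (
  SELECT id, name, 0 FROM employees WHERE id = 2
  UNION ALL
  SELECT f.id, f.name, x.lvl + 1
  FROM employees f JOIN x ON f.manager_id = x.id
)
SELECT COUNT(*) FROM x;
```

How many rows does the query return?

Base: id=2 (Uma) at lvl 0.
Iteration 1: rows with manager_id in {2} -> Mona (id 4, lvl 1).
Iteration 2: rows with manager_id in {4} -> Judy (id 7, lvl 2).
Iteration 3: rows with manager_id in {7} -> Pam (id 10, lvl 3).
Iteration 4: no rows with manager_id in {10}; recursion stops.
Total rows emitted: 4.

4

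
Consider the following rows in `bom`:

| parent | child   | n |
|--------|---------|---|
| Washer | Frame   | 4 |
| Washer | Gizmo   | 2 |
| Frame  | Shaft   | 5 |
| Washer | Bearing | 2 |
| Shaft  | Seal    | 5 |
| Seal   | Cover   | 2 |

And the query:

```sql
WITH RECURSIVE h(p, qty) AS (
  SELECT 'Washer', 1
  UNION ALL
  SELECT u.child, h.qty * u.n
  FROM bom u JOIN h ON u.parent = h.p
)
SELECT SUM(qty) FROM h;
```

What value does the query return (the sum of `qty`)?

329

Base: (Washer, qty=1).
Iteration 1: components of {Washer} -> Bearing = 1*2 = 2, Frame = 1*4 = 4, Gizmo = 1*2 = 2.
Iteration 2: components of {Bearing,Frame,Gizmo} -> Shaft = 4*5 = 20.
Iteration 3: components of {Shaft} -> Seal = 20*5 = 100.
Iteration 4: components of {Seal} -> Cover = 100*2 = 200.
Iteration 5: no further components; recursion stops.
SUM(qty) = 1 + 4 + 2 + 2 + 20 + 100 + 200 = 329.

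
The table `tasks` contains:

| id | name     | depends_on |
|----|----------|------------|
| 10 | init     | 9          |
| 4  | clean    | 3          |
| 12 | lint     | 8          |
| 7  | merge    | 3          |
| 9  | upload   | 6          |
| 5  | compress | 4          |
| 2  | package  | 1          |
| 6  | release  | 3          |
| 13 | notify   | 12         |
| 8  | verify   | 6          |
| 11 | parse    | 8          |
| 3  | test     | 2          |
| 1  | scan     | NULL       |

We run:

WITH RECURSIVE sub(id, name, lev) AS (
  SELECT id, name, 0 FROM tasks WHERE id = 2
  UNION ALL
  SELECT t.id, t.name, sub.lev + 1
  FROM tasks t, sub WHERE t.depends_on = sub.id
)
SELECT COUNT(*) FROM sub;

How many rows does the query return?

12

Base: id=2 (package) at lev 0.
Iteration 1: rows with depends_on in {2} -> test (id 3, lev 1).
Iteration 2: rows with depends_on in {3} -> clean (id 4, lev 2), release (id 6, lev 2), merge (id 7, lev 2).
Iteration 3: rows with depends_on in {4,6,7} -> compress (id 5, lev 3), verify (id 8, lev 3), upload (id 9, lev 3).
Iteration 4: rows with depends_on in {5,8,9} -> init (id 10, lev 4), parse (id 11, lev 4), lint (id 12, lev 4).
Iteration 5: rows with depends_on in {10,11,12} -> notify (id 13, lev 5).
Iteration 6: no rows with depends_on in {13}; recursion stops.
Total rows emitted: 12.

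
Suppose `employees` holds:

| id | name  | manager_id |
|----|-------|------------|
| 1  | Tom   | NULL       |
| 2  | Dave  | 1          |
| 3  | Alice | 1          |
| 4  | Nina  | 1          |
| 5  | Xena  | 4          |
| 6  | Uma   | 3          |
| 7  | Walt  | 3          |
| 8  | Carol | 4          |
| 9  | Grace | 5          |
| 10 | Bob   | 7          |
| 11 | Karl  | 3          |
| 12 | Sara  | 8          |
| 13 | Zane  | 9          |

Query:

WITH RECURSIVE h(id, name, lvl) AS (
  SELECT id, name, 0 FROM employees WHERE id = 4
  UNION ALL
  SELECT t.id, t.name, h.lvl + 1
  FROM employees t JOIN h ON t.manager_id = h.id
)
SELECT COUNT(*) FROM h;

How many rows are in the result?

6

Base: id=4 (Nina) at lvl 0.
Iteration 1: rows with manager_id in {4} -> Xena (id 5, lvl 1), Carol (id 8, lvl 1).
Iteration 2: rows with manager_id in {5,8} -> Grace (id 9, lvl 2), Sara (id 12, lvl 2).
Iteration 3: rows with manager_id in {9,12} -> Zane (id 13, lvl 3).
Iteration 4: no rows with manager_id in {13}; recursion stops.
Total rows emitted: 6.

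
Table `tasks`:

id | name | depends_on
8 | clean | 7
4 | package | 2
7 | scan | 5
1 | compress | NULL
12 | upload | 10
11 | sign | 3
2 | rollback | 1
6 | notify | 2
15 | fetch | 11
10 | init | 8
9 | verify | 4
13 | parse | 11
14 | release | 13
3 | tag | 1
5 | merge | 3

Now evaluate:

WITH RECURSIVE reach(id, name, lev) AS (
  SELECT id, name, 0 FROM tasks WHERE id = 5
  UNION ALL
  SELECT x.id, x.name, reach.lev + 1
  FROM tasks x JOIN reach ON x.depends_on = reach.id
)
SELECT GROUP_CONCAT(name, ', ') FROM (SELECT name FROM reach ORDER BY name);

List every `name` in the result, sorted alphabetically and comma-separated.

clean, init, merge, scan, upload

Base: id=5 (merge) at lev 0.
Iteration 1: rows with depends_on in {5} -> scan (id 7, lev 1).
Iteration 2: rows with depends_on in {7} -> clean (id 8, lev 2).
Iteration 3: rows with depends_on in {8} -> init (id 10, lev 3).
Iteration 4: rows with depends_on in {10} -> upload (id 12, lev 4).
Iteration 5: no rows with depends_on in {12}; recursion stops.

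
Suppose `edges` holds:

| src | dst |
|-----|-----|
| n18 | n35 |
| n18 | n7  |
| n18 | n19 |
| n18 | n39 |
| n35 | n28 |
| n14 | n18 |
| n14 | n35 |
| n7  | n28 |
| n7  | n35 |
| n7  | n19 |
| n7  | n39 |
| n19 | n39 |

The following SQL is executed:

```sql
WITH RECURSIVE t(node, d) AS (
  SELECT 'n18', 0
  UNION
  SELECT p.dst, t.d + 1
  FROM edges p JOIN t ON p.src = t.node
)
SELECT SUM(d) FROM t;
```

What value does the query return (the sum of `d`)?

18

Base: (n18, d=0).
Iteration 1: edges from {n18} -> (n19, d=1), (n35, d=1), (n39, d=1), (n7, d=1).
Iteration 2: edges from {n19,n35,n39,n7} -> (n19, d=2), (n28, d=2), (n35, d=2), (n39, d=2). [UNION drops 2 duplicate row(s)]
Iteration 3: edges from {n19,n28,n35,n39} -> (n28, d=3), (n39, d=3).
Iteration 4: no outgoing edges from {n28,n39}; recursion stops.
SUM(d) = 0 + 1 + 1 + 1 + 1 + 2 + 2 + 2 + 2 + 3 + 3 = 18.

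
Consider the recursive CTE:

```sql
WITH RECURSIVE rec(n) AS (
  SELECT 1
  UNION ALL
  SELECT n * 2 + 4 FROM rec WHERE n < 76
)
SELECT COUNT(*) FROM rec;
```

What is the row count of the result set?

5

Base: n=1.
Iteration 1: 1 < 76 holds -> n = 1 * 2 + 4 = 6.
Iteration 2: 6 < 76 holds -> n = 6 * 2 + 4 = 16.
Iteration 3: 16 < 76 holds -> n = 16 * 2 + 4 = 36.
Iteration 4: 36 < 76 holds -> n = 36 * 2 + 4 = 76.
Iteration 5: 76 < 76 fails; recursion stops.
Total rows emitted: 5.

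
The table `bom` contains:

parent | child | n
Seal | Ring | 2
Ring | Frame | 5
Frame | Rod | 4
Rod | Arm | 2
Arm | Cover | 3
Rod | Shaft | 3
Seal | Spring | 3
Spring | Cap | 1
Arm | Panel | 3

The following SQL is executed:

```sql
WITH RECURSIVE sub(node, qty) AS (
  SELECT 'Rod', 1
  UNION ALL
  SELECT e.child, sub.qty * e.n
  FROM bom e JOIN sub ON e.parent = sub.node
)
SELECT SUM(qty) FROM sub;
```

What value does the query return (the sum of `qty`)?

Base: (Rod, qty=1).
Iteration 1: components of {Rod} -> Arm = 1*2 = 2, Shaft = 1*3 = 3.
Iteration 2: components of {Arm,Shaft} -> Cover = 2*3 = 6, Panel = 2*3 = 6.
Iteration 3: no further components; recursion stops.
SUM(qty) = 1 + 2 + 3 + 6 + 6 = 18.

18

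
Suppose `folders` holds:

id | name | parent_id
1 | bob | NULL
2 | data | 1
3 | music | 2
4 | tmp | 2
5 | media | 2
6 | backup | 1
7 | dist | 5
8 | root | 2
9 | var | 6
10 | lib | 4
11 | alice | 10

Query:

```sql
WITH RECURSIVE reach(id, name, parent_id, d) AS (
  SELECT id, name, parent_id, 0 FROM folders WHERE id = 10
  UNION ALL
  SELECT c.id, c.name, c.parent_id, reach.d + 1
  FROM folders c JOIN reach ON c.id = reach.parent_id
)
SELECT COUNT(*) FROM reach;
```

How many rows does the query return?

4

Base: id=10 (lib), parent_id=4, d 0.
Iteration 1: join on id=4 -> tmp (id 4, parent_id=2, d 1).
Iteration 2: join on id=2 -> data (id 2, parent_id=1, d 2).
Iteration 3: join on id=1 -> bob (id 1, parent_id=NULL, d 3).
Iteration 4: parent_id is NULL; no match; recursion stops.
Total rows emitted: 4.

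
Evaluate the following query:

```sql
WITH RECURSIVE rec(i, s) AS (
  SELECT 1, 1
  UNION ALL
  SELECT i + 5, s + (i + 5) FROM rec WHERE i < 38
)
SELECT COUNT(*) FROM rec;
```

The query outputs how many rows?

Base: i=1, s=1.
Iteration 1: 1 < 38 holds -> i = 1 + 5 = 6, s = 1 + 6 = 7.
Iteration 2: 6 < 38 holds -> i = 6 + 5 = 11, s = 7 + 11 = 18.
Iteration 3: 11 < 38 holds -> i = 11 + 5 = 16, s = 18 + 16 = 34.
Iteration 4: 16 < 38 holds -> i = 16 + 5 = 21, s = 34 + 21 = 55.
Iteration 5: 21 < 38 holds -> i = 21 + 5 = 26, s = 55 + 26 = 81.
Iteration 6: 26 < 38 holds -> i = 26 + 5 = 31, s = 81 + 31 = 112.
Iteration 7: 31 < 38 holds -> i = 31 + 5 = 36, s = 112 + 36 = 148.
Iteration 8: 36 < 38 holds -> i = 36 + 5 = 41, s = 148 + 41 = 189.
Iteration 9: 41 < 38 fails; recursion stops.
Total rows emitted: 9.

9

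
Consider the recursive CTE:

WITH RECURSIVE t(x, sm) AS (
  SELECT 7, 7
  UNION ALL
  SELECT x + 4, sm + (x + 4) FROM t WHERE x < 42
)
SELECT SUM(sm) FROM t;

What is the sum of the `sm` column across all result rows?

1045

Base: x=7, sm=7.
Iteration 1: 7 < 42 holds -> x = 7 + 4 = 11, sm = 7 + 11 = 18.
Iteration 2: 11 < 42 holds -> x = 11 + 4 = 15, sm = 18 + 15 = 33.
Iteration 3: 15 < 42 holds -> x = 15 + 4 = 19, sm = 33 + 19 = 52.
Iteration 4: 19 < 42 holds -> x = 19 + 4 = 23, sm = 52 + 23 = 75.
Iteration 5: 23 < 42 holds -> x = 23 + 4 = 27, sm = 75 + 27 = 102.
Iteration 6: 27 < 42 holds -> x = 27 + 4 = 31, sm = 102 + 31 = 133.
Iteration 7: 31 < 42 holds -> x = 31 + 4 = 35, sm = 133 + 35 = 168.
Iteration 8: 35 < 42 holds -> x = 35 + 4 = 39, sm = 168 + 39 = 207.
Iteration 9: 39 < 42 holds -> x = 39 + 4 = 43, sm = 207 + 43 = 250.
Iteration 10: 43 < 42 fails; recursion stops.
SUM(sm) = 7 + 18 + 33 + 52 + 75 + 102 + 133 + 168 + 207 + 250 = 1045.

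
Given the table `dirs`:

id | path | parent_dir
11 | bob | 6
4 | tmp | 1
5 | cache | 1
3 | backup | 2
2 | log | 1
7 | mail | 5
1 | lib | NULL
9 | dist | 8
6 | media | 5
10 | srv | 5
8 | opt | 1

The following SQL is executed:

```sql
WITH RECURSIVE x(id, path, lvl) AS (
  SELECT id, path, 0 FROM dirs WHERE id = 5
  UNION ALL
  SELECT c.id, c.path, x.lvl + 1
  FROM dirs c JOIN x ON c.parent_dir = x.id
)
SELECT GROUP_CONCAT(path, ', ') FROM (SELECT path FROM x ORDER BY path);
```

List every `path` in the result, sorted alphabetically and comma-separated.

bob, cache, mail, media, srv

Base: id=5 (cache) at lvl 0.
Iteration 1: rows with parent_dir in {5} -> media (id 6, lvl 1), mail (id 7, lvl 1), srv (id 10, lvl 1).
Iteration 2: rows with parent_dir in {6,7,10} -> bob (id 11, lvl 2).
Iteration 3: no rows with parent_dir in {11}; recursion stops.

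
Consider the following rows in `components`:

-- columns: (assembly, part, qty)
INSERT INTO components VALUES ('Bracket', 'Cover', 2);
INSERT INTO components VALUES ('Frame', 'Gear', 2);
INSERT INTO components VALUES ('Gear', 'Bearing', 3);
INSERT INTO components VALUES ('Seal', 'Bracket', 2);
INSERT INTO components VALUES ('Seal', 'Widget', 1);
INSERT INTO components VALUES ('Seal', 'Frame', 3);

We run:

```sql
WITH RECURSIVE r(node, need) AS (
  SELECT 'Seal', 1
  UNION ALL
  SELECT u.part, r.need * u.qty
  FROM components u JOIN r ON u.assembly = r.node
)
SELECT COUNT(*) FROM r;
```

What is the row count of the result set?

Base: (Seal, need=1).
Iteration 1: components of {Seal} -> Bracket = 1*2 = 2, Frame = 1*3 = 3, Widget = 1*1 = 1.
Iteration 2: components of {Bracket,Frame,Widget} -> Cover = 2*2 = 4, Gear = 3*2 = 6.
Iteration 3: components of {Cover,Gear} -> Bearing = 6*3 = 18.
Iteration 4: no further components; recursion stops.
Total rows emitted: 7.

7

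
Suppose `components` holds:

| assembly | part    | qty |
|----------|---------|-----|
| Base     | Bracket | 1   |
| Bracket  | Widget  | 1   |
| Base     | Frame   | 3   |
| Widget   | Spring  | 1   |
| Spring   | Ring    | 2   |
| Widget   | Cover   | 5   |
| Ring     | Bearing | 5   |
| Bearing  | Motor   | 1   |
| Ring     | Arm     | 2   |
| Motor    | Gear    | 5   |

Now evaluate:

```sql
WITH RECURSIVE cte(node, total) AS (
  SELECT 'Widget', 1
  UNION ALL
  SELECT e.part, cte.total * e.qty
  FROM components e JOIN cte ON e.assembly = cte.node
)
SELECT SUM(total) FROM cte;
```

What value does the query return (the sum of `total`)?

83

Base: (Widget, total=1).
Iteration 1: components of {Widget} -> Cover = 1*5 = 5, Spring = 1*1 = 1.
Iteration 2: components of {Cover,Spring} -> Ring = 1*2 = 2.
Iteration 3: components of {Ring} -> Arm = 2*2 = 4, Bearing = 2*5 = 10.
Iteration 4: components of {Arm,Bearing} -> Motor = 10*1 = 10.
Iteration 5: components of {Motor} -> Gear = 10*5 = 50.
Iteration 6: no further components; recursion stops.
SUM(total) = 1 + 1 + 5 + 2 + 10 + 4 + 10 + 50 = 83.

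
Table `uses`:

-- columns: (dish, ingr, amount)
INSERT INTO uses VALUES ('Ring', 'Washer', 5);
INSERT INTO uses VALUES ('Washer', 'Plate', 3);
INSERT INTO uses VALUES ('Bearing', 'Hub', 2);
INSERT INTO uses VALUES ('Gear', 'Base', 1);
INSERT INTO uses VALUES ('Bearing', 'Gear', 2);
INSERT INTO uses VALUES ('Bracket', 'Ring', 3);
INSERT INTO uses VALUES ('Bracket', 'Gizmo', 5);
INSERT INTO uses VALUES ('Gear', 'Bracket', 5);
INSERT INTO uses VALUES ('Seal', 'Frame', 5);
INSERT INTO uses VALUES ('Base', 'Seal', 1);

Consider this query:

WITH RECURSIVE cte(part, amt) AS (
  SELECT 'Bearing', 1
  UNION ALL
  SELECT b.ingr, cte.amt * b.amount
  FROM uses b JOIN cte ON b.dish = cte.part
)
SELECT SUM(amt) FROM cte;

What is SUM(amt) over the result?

709

Base: (Bearing, amt=1).
Iteration 1: components of {Bearing} -> Gear = 1*2 = 2, Hub = 1*2 = 2.
Iteration 2: components of {Gear,Hub} -> Base = 2*1 = 2, Bracket = 2*5 = 10.
Iteration 3: components of {Base,Bracket} -> Gizmo = 10*5 = 50, Ring = 10*3 = 30, Seal = 2*1 = 2.
Iteration 4: components of {Gizmo,Ring,Seal} -> Frame = 2*5 = 10, Washer = 30*5 = 150.
Iteration 5: components of {Frame,Washer} -> Plate = 150*3 = 450.
Iteration 6: no further components; recursion stops.
SUM(amt) = 1 + 2 + 2 + 2 + 10 + 2 + 50 + 30 + 10 + 150 + 450 = 709.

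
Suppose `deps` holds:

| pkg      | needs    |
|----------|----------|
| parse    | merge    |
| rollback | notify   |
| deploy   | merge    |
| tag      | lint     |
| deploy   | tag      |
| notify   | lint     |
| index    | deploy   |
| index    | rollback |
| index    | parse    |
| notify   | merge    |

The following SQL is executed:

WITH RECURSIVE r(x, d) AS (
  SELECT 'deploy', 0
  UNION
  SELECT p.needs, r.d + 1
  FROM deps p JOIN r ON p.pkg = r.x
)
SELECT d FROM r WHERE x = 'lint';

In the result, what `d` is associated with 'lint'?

Base: (deploy, d=0).
Iteration 1: edges from {deploy} -> (merge, d=1), (tag, d=1).
Iteration 2: edges from {merge,tag} -> (lint, d=2).
Iteration 3: no outgoing edges from {lint}; recursion stops.

2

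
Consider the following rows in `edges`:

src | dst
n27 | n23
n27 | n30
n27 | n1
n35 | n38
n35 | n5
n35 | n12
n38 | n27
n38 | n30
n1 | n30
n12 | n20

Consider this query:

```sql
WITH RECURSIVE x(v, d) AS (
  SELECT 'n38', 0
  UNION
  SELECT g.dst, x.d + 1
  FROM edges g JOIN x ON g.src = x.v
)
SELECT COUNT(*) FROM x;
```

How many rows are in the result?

Base: (n38, d=0).
Iteration 1: edges from {n38} -> (n27, d=1), (n30, d=1).
Iteration 2: edges from {n27,n30} -> (n1, d=2), (n23, d=2), (n30, d=2).
Iteration 3: edges from {n1,n23,n30} -> (n30, d=3).
Iteration 4: no outgoing edges from {n30}; recursion stops.
Total rows emitted: 7.

7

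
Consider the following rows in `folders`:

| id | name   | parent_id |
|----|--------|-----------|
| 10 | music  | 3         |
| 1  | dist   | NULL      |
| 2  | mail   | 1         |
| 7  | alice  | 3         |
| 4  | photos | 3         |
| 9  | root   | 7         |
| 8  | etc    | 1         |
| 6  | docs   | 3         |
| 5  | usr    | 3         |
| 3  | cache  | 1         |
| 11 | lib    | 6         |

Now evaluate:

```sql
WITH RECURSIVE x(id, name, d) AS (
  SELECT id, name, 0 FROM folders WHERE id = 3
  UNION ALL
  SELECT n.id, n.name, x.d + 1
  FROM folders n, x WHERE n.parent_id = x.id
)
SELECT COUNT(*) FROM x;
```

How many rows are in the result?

8

Base: id=3 (cache) at d 0.
Iteration 1: rows with parent_id in {3} -> photos (id 4, d 1), usr (id 5, d 1), docs (id 6, d 1), alice (id 7, d 1), music (id 10, d 1).
Iteration 2: rows with parent_id in {4,5,6,7,10} -> root (id 9, d 2), lib (id 11, d 2).
Iteration 3: no rows with parent_id in {9,11}; recursion stops.
Total rows emitted: 8.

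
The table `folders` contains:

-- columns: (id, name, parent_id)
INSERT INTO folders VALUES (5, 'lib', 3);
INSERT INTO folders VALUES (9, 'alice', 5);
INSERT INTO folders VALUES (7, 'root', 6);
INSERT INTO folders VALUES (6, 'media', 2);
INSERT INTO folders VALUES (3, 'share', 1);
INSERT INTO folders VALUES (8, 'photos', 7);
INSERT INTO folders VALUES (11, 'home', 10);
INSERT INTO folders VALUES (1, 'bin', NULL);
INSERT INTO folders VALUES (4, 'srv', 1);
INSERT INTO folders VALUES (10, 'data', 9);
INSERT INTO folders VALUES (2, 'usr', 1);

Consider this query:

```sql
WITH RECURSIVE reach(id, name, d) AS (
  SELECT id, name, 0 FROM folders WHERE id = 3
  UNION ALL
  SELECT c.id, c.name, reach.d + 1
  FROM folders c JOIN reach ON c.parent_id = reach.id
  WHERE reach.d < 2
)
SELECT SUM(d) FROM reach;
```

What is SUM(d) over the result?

3

Base: id=3 (share) at d 0.
Iteration 1: rows with parent_id in {3} -> lib (id 5, d 1).
Iteration 2: rows with parent_id in {5} -> alice (id 9, d 2).
Iteration 3: d < 2 fails for all current rows; recursion stops.
SUM(d) = 0 + 1 + 2 = 3.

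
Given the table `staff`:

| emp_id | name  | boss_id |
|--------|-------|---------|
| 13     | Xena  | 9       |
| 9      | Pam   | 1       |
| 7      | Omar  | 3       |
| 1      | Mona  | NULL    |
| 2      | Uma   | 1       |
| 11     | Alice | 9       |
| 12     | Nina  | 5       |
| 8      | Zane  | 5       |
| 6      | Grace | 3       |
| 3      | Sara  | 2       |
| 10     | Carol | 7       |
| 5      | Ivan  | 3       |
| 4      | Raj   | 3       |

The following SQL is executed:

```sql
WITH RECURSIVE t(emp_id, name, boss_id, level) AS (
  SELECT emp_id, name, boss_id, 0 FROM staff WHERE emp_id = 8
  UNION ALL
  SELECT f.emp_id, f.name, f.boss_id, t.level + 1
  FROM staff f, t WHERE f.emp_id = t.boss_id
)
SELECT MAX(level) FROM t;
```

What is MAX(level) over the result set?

Base: emp_id=8 (Zane), boss_id=5, level 0.
Iteration 1: join on emp_id=5 -> Ivan (id 5, boss_id=3, level 1).
Iteration 2: join on emp_id=3 -> Sara (id 3, boss_id=2, level 2).
Iteration 3: join on emp_id=2 -> Uma (id 2, boss_id=1, level 3).
Iteration 4: join on emp_id=1 -> Mona (id 1, boss_id=NULL, level 4).
Iteration 5: boss_id is NULL; no match; recursion stops.
level values: 0, 1, 2, 3, 4; the maximum is 4.

4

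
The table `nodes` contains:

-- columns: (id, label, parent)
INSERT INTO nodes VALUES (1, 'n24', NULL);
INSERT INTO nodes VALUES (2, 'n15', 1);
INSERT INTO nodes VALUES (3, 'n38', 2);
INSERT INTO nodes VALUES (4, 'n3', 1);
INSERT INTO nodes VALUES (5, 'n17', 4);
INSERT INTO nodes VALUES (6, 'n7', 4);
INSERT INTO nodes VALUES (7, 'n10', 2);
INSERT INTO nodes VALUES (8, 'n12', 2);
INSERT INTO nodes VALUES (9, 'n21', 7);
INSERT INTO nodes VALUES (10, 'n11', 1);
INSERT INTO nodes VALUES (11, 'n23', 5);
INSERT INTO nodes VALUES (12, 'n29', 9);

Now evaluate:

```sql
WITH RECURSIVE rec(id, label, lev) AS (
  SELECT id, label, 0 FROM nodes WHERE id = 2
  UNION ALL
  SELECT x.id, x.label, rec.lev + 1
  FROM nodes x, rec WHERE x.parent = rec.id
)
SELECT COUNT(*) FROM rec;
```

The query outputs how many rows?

6

Base: id=2 (n15) at lev 0.
Iteration 1: rows with parent in {2} -> n38 (id 3, lev 1), n10 (id 7, lev 1), n12 (id 8, lev 1).
Iteration 2: rows with parent in {3,7,8} -> n21 (id 9, lev 2).
Iteration 3: rows with parent in {9} -> n29 (id 12, lev 3).
Iteration 4: no rows with parent in {12}; recursion stops.
Total rows emitted: 6.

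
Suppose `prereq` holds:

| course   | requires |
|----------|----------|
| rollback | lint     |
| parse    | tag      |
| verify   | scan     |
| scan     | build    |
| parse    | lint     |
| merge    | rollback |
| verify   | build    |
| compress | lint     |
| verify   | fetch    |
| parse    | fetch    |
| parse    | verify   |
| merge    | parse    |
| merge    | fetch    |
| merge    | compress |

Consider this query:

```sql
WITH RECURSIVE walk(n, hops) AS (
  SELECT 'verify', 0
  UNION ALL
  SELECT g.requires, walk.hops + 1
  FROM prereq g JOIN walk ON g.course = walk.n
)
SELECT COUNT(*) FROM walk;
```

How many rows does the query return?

Base: (verify, hops=0).
Iteration 1: edges from {verify} -> (build, hops=1), (fetch, hops=1), (scan, hops=1).
Iteration 2: edges from {build,fetch,scan} -> (build, hops=2).
Iteration 3: no outgoing edges from {build}; recursion stops.
Total rows emitted: 5.

5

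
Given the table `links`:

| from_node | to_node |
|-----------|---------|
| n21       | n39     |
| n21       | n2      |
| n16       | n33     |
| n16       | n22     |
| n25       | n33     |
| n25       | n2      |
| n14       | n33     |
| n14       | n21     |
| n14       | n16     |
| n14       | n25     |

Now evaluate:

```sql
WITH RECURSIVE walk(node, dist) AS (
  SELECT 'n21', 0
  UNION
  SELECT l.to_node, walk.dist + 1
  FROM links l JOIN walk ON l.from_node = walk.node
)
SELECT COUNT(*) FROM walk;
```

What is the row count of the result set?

Base: (n21, dist=0).
Iteration 1: edges from {n21} -> (n2, dist=1), (n39, dist=1).
Iteration 2: no outgoing edges from {n2,n39}; recursion stops.
Total rows emitted: 3.

3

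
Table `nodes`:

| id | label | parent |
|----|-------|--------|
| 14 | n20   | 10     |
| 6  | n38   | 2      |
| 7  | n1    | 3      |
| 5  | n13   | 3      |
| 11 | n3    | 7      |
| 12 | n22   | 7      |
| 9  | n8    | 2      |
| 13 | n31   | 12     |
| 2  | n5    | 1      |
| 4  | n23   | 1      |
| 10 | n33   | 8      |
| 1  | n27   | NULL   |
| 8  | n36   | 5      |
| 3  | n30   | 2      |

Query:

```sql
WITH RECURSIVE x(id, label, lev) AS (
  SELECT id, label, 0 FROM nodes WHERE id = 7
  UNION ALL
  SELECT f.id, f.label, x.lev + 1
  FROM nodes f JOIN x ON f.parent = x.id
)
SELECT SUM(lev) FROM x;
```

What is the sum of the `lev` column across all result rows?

Base: id=7 (n1) at lev 0.
Iteration 1: rows with parent in {7} -> n3 (id 11, lev 1), n22 (id 12, lev 1).
Iteration 2: rows with parent in {11,12} -> n31 (id 13, lev 2).
Iteration 3: no rows with parent in {13}; recursion stops.
SUM(lev) = 0 + 1 + 1 + 2 = 4.

4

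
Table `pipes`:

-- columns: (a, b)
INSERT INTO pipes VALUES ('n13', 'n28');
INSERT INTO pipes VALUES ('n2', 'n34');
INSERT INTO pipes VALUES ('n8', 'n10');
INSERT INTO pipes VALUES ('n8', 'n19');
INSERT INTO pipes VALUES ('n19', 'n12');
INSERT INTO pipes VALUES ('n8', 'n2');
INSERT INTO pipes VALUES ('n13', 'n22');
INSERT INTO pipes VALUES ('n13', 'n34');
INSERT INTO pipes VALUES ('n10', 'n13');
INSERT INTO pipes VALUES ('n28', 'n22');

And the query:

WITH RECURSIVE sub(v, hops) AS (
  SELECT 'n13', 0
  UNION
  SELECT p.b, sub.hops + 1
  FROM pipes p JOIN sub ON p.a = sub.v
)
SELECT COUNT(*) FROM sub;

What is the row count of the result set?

Base: (n13, hops=0).
Iteration 1: edges from {n13} -> (n22, hops=1), (n28, hops=1), (n34, hops=1).
Iteration 2: edges from {n22,n28,n34} -> (n22, hops=2).
Iteration 3: no outgoing edges from {n22}; recursion stops.
Total rows emitted: 5.

5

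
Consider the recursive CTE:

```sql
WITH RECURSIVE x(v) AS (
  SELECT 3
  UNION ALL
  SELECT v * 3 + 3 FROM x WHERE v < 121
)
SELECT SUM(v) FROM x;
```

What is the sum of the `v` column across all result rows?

537

Base: v=3.
Iteration 1: 3 < 121 holds -> v = 3 * 3 + 3 = 12.
Iteration 2: 12 < 121 holds -> v = 12 * 3 + 3 = 39.
Iteration 3: 39 < 121 holds -> v = 39 * 3 + 3 = 120.
Iteration 4: 120 < 121 holds -> v = 120 * 3 + 3 = 363.
Iteration 5: 363 < 121 fails; recursion stops.
SUM(v) = 3 + 12 + 39 + 120 + 363 = 537.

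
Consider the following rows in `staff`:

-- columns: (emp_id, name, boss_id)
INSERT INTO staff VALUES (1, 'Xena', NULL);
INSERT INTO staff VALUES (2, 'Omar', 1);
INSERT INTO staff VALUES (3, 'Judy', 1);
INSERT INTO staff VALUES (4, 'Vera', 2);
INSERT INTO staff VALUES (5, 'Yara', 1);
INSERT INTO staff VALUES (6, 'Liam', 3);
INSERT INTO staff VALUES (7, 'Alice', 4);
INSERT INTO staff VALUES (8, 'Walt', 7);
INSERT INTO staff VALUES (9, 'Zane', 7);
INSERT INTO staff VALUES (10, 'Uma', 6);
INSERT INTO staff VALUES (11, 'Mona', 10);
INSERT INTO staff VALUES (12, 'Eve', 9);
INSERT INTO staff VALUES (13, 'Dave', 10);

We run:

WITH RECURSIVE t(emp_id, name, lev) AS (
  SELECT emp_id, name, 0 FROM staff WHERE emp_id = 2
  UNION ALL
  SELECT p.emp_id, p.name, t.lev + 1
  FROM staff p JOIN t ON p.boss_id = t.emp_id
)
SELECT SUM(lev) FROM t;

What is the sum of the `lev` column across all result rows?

Base: emp_id=2 (Omar) at lev 0.
Iteration 1: rows with boss_id in {2} -> Vera (id 4, lev 1).
Iteration 2: rows with boss_id in {4} -> Alice (id 7, lev 2).
Iteration 3: rows with boss_id in {7} -> Walt (id 8, lev 3), Zane (id 9, lev 3).
Iteration 4: rows with boss_id in {8,9} -> Eve (id 12, lev 4).
Iteration 5: no rows with boss_id in {12}; recursion stops.
SUM(lev) = 0 + 1 + 2 + 3 + 3 + 4 = 13.

13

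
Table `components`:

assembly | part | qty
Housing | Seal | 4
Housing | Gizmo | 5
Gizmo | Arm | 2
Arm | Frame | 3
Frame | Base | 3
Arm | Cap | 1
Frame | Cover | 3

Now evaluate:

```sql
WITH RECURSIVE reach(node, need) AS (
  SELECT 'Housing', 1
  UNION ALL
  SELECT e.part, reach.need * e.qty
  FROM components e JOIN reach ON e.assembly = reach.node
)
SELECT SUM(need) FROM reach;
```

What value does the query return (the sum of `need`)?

Base: (Housing, need=1).
Iteration 1: components of {Housing} -> Gizmo = 1*5 = 5, Seal = 1*4 = 4.
Iteration 2: components of {Gizmo,Seal} -> Arm = 5*2 = 10.
Iteration 3: components of {Arm} -> Cap = 10*1 = 10, Frame = 10*3 = 30.
Iteration 4: components of {Cap,Frame} -> Base = 30*3 = 90, Cover = 30*3 = 90.
Iteration 5: no further components; recursion stops.
SUM(need) = 1 + 4 + 5 + 10 + 30 + 10 + 90 + 90 = 240.

240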